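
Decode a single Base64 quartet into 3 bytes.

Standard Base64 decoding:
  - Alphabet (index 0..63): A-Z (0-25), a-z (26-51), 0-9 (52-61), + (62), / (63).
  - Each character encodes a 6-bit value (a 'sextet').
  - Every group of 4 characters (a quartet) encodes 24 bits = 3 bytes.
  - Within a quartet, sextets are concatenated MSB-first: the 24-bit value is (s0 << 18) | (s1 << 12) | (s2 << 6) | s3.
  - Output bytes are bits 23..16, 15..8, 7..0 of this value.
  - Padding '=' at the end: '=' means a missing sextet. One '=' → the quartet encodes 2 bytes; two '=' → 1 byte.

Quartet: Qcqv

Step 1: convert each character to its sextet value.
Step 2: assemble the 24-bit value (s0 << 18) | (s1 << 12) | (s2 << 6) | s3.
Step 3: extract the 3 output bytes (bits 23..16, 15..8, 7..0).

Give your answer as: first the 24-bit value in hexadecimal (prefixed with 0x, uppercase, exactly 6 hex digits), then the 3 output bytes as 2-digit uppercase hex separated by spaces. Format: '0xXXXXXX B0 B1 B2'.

Sextets: Q=16, c=28, q=42, v=47
24-bit: (16<<18) | (28<<12) | (42<<6) | 47
      = 0x400000 | 0x01C000 | 0x000A80 | 0x00002F
      = 0x41CAAF
Bytes: (v>>16)&0xFF=41, (v>>8)&0xFF=CA, v&0xFF=AF

Answer: 0x41CAAF 41 CA AF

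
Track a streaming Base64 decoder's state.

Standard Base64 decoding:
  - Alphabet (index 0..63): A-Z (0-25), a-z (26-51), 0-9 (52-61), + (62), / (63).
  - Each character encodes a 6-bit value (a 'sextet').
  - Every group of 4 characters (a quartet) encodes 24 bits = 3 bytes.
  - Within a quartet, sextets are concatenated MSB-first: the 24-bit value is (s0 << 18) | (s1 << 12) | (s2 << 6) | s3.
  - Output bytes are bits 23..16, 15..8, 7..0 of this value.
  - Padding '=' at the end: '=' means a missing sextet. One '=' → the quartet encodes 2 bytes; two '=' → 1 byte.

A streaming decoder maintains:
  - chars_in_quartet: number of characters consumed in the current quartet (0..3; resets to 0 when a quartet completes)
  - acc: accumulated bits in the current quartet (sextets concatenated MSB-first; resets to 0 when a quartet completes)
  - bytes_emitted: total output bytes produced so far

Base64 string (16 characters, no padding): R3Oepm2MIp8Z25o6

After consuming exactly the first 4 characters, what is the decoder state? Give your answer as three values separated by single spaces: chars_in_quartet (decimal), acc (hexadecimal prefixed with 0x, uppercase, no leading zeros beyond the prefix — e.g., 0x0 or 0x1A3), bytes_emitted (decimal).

Answer: 0 0x0 3

Derivation:
After char 0 ('R'=17): chars_in_quartet=1 acc=0x11 bytes_emitted=0
After char 1 ('3'=55): chars_in_quartet=2 acc=0x477 bytes_emitted=0
After char 2 ('O'=14): chars_in_quartet=3 acc=0x11DCE bytes_emitted=0
After char 3 ('e'=30): chars_in_quartet=4 acc=0x47739E -> emit 47 73 9E, reset; bytes_emitted=3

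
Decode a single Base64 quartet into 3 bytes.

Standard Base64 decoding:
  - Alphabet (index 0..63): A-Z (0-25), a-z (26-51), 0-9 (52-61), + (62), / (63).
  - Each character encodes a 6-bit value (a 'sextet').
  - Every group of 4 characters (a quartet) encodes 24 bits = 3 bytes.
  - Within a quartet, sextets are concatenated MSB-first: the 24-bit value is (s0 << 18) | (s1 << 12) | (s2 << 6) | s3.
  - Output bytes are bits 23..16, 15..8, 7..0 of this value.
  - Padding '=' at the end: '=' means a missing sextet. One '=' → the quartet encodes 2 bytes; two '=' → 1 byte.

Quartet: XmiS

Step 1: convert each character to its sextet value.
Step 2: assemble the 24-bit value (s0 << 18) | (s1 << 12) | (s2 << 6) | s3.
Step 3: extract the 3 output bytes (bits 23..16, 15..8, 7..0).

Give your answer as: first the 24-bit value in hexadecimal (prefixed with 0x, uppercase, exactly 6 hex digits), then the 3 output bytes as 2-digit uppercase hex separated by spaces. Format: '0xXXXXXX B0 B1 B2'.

Sextets: X=23, m=38, i=34, S=18
24-bit: (23<<18) | (38<<12) | (34<<6) | 18
      = 0x5C0000 | 0x026000 | 0x000880 | 0x000012
      = 0x5E6892
Bytes: (v>>16)&0xFF=5E, (v>>8)&0xFF=68, v&0xFF=92

Answer: 0x5E6892 5E 68 92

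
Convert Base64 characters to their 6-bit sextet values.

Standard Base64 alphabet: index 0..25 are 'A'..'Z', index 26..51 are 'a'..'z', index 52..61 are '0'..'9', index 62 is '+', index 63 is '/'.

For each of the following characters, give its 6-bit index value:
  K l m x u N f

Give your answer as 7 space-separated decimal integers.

Answer: 10 37 38 49 46 13 31

Derivation:
'K': A..Z range, ord('K') − ord('A') = 10
'l': a..z range, 26 + ord('l') − ord('a') = 37
'm': a..z range, 26 + ord('m') − ord('a') = 38
'x': a..z range, 26 + ord('x') − ord('a') = 49
'u': a..z range, 26 + ord('u') − ord('a') = 46
'N': A..Z range, ord('N') − ord('A') = 13
'f': a..z range, 26 + ord('f') − ord('a') = 31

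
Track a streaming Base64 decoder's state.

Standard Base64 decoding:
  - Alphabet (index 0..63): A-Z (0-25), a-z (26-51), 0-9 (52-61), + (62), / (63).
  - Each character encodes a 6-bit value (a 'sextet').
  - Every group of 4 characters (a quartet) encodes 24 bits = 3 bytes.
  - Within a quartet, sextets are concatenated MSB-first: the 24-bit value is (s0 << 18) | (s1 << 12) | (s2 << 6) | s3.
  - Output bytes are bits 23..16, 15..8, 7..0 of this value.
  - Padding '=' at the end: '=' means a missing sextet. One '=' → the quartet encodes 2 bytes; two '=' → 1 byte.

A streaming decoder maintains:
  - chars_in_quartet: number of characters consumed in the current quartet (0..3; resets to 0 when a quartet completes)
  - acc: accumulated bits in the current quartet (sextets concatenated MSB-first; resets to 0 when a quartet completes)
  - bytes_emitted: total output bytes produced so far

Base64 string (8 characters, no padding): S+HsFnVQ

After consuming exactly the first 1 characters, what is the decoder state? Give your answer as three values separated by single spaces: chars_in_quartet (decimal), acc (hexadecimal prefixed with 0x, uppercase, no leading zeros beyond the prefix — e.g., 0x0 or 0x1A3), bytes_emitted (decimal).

After char 0 ('S'=18): chars_in_quartet=1 acc=0x12 bytes_emitted=0

Answer: 1 0x12 0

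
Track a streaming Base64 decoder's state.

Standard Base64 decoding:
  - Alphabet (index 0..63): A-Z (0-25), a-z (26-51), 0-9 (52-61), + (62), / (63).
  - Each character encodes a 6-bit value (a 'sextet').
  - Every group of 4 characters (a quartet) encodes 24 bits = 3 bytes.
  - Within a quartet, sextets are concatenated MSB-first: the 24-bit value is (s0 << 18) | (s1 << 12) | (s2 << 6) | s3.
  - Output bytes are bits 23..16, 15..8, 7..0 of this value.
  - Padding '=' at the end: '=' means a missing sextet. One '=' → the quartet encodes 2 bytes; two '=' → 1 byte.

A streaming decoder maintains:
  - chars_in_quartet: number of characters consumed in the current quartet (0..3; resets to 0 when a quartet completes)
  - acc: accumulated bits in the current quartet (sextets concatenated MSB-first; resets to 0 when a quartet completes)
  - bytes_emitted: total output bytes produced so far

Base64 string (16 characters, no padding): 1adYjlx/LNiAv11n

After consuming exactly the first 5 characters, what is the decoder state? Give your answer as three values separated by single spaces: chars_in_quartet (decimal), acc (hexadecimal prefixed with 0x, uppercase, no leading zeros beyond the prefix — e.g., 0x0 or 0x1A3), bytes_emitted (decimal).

After char 0 ('1'=53): chars_in_quartet=1 acc=0x35 bytes_emitted=0
After char 1 ('a'=26): chars_in_quartet=2 acc=0xD5A bytes_emitted=0
After char 2 ('d'=29): chars_in_quartet=3 acc=0x3569D bytes_emitted=0
After char 3 ('Y'=24): chars_in_quartet=4 acc=0xD5A758 -> emit D5 A7 58, reset; bytes_emitted=3
After char 4 ('j'=35): chars_in_quartet=1 acc=0x23 bytes_emitted=3

Answer: 1 0x23 3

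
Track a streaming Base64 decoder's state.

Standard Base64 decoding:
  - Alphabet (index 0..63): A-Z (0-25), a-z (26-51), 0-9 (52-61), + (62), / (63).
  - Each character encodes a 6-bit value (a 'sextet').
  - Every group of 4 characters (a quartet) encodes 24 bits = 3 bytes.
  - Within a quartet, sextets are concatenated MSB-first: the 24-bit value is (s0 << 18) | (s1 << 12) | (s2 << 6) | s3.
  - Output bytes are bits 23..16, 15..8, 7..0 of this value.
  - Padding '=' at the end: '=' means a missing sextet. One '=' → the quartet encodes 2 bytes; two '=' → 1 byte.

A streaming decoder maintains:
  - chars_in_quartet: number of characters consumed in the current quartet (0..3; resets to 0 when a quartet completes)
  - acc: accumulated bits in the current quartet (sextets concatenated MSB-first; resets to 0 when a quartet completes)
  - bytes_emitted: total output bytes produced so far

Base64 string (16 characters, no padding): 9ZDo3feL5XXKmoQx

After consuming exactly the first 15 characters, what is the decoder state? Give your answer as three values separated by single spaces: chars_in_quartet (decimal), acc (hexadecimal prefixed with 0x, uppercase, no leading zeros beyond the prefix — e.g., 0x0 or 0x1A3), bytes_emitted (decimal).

After char 0 ('9'=61): chars_in_quartet=1 acc=0x3D bytes_emitted=0
After char 1 ('Z'=25): chars_in_quartet=2 acc=0xF59 bytes_emitted=0
After char 2 ('D'=3): chars_in_quartet=3 acc=0x3D643 bytes_emitted=0
After char 3 ('o'=40): chars_in_quartet=4 acc=0xF590E8 -> emit F5 90 E8, reset; bytes_emitted=3
After char 4 ('3'=55): chars_in_quartet=1 acc=0x37 bytes_emitted=3
After char 5 ('f'=31): chars_in_quartet=2 acc=0xDDF bytes_emitted=3
After char 6 ('e'=30): chars_in_quartet=3 acc=0x377DE bytes_emitted=3
After char 7 ('L'=11): chars_in_quartet=4 acc=0xDDF78B -> emit DD F7 8B, reset; bytes_emitted=6
After char 8 ('5'=57): chars_in_quartet=1 acc=0x39 bytes_emitted=6
After char 9 ('X'=23): chars_in_quartet=2 acc=0xE57 bytes_emitted=6
After char 10 ('X'=23): chars_in_quartet=3 acc=0x395D7 bytes_emitted=6
After char 11 ('K'=10): chars_in_quartet=4 acc=0xE575CA -> emit E5 75 CA, reset; bytes_emitted=9
After char 12 ('m'=38): chars_in_quartet=1 acc=0x26 bytes_emitted=9
After char 13 ('o'=40): chars_in_quartet=2 acc=0x9A8 bytes_emitted=9
After char 14 ('Q'=16): chars_in_quartet=3 acc=0x26A10 bytes_emitted=9

Answer: 3 0x26A10 9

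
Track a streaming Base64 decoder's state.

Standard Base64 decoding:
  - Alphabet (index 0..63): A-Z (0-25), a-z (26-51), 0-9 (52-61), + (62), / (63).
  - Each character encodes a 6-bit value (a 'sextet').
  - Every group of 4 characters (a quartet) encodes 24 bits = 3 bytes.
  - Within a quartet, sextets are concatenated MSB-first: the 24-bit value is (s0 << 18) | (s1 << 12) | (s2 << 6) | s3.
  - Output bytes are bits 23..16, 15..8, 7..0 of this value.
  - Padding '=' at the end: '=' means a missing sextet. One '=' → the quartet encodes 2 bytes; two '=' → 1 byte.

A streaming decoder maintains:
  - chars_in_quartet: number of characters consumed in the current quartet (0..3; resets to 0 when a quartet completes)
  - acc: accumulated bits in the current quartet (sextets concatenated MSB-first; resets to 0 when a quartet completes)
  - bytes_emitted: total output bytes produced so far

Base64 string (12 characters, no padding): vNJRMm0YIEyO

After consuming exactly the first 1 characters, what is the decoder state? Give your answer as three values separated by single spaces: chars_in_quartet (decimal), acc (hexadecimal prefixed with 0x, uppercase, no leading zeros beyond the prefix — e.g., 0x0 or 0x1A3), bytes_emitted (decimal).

After char 0 ('v'=47): chars_in_quartet=1 acc=0x2F bytes_emitted=0

Answer: 1 0x2F 0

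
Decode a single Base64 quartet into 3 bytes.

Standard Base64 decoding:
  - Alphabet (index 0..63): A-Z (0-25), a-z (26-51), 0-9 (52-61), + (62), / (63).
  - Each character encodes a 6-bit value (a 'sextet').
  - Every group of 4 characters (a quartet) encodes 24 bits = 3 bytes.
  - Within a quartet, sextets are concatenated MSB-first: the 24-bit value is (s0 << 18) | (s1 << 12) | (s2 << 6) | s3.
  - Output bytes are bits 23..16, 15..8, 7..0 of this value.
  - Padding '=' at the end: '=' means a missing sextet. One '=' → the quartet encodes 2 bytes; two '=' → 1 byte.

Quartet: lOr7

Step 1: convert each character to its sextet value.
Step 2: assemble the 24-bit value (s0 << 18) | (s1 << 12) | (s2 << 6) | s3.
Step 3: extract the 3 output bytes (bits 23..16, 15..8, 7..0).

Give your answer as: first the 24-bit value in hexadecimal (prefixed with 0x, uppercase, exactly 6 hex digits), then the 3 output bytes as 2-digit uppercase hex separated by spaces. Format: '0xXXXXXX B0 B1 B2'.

Sextets: l=37, O=14, r=43, 7=59
24-bit: (37<<18) | (14<<12) | (43<<6) | 59
      = 0x940000 | 0x00E000 | 0x000AC0 | 0x00003B
      = 0x94EAFB
Bytes: (v>>16)&0xFF=94, (v>>8)&0xFF=EA, v&0xFF=FB

Answer: 0x94EAFB 94 EA FB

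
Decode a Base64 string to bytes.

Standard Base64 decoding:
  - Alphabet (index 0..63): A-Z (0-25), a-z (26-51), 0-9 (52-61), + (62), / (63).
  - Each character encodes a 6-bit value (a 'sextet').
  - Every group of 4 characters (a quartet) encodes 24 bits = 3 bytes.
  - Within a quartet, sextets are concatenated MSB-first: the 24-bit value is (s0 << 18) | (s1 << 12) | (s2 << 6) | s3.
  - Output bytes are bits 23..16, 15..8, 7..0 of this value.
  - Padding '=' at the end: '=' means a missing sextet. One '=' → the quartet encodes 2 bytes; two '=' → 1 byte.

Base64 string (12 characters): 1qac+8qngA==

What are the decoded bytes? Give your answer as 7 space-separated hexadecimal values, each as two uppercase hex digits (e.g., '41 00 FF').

After char 0 ('1'=53): chars_in_quartet=1 acc=0x35 bytes_emitted=0
After char 1 ('q'=42): chars_in_quartet=2 acc=0xD6A bytes_emitted=0
After char 2 ('a'=26): chars_in_quartet=3 acc=0x35A9A bytes_emitted=0
After char 3 ('c'=28): chars_in_quartet=4 acc=0xD6A69C -> emit D6 A6 9C, reset; bytes_emitted=3
After char 4 ('+'=62): chars_in_quartet=1 acc=0x3E bytes_emitted=3
After char 5 ('8'=60): chars_in_quartet=2 acc=0xFBC bytes_emitted=3
After char 6 ('q'=42): chars_in_quartet=3 acc=0x3EF2A bytes_emitted=3
After char 7 ('n'=39): chars_in_quartet=4 acc=0xFBCAA7 -> emit FB CA A7, reset; bytes_emitted=6
After char 8 ('g'=32): chars_in_quartet=1 acc=0x20 bytes_emitted=6
After char 9 ('A'=0): chars_in_quartet=2 acc=0x800 bytes_emitted=6
Padding '==': partial quartet acc=0x800 -> emit 80; bytes_emitted=7

Answer: D6 A6 9C FB CA A7 80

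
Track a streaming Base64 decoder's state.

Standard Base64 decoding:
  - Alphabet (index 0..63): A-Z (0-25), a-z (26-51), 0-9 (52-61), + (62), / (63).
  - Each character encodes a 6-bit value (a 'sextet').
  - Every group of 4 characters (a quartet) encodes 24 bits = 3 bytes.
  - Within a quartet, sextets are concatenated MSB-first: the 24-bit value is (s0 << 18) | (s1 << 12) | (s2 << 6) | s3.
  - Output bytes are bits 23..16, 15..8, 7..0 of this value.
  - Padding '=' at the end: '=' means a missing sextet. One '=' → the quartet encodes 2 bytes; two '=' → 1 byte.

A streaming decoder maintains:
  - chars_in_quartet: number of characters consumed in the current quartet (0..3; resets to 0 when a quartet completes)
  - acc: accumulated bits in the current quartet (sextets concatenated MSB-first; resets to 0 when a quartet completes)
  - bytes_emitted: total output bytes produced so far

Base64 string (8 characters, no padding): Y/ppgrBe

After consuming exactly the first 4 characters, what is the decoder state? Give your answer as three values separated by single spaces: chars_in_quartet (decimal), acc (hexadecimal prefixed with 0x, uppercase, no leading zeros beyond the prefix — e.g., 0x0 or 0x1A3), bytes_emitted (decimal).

After char 0 ('Y'=24): chars_in_quartet=1 acc=0x18 bytes_emitted=0
After char 1 ('/'=63): chars_in_quartet=2 acc=0x63F bytes_emitted=0
After char 2 ('p'=41): chars_in_quartet=3 acc=0x18FE9 bytes_emitted=0
After char 3 ('p'=41): chars_in_quartet=4 acc=0x63FA69 -> emit 63 FA 69, reset; bytes_emitted=3

Answer: 0 0x0 3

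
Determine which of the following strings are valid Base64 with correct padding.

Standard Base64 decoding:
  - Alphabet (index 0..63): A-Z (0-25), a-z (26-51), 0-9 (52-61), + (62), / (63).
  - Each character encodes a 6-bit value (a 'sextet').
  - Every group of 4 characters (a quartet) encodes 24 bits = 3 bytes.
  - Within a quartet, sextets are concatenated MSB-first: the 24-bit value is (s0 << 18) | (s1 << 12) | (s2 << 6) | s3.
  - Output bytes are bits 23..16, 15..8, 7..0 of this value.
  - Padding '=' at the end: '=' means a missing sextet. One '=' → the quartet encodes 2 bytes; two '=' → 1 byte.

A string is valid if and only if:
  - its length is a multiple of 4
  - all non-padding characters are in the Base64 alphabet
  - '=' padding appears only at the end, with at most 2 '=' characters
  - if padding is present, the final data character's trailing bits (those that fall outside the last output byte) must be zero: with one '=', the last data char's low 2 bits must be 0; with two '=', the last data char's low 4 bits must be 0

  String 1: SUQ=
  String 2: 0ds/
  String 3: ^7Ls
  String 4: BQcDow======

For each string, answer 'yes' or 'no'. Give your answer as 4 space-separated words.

Answer: yes yes no no

Derivation:
String 1: 'SUQ=' → valid
String 2: '0ds/' → valid
String 3: '^7Ls' → invalid (bad char(s): ['^'])
String 4: 'BQcDow======' → invalid (6 pad chars (max 2))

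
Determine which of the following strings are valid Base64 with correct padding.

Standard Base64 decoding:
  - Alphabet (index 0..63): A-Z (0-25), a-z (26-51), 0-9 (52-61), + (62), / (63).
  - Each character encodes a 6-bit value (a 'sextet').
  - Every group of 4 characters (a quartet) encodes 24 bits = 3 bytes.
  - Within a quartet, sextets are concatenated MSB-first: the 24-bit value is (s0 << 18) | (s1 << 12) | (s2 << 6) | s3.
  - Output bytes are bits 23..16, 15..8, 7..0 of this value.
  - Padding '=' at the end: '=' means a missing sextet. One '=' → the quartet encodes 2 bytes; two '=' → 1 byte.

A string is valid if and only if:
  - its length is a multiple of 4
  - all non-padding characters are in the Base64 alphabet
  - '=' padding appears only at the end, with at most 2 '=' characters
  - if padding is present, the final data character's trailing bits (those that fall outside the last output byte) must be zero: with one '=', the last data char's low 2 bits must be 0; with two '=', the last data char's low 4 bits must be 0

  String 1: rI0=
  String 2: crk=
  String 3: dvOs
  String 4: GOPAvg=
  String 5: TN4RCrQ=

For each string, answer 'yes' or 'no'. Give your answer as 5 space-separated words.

Answer: yes yes yes no yes

Derivation:
String 1: 'rI0=' → valid
String 2: 'crk=' → valid
String 3: 'dvOs' → valid
String 4: 'GOPAvg=' → invalid (len=7 not mult of 4)
String 5: 'TN4RCrQ=' → valid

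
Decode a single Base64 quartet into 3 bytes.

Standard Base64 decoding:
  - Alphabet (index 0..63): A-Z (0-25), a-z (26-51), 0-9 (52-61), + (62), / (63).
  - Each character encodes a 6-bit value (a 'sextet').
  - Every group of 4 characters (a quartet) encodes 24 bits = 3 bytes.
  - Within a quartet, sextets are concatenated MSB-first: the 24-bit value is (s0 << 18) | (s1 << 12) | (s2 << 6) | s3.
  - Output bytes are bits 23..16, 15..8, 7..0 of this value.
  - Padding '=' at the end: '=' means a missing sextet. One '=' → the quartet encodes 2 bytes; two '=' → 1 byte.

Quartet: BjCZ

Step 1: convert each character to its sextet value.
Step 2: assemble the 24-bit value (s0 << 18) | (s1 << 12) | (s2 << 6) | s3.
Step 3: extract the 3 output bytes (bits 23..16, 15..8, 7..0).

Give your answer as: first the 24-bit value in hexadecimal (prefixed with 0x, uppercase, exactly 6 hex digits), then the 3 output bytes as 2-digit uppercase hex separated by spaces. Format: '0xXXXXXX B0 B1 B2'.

Sextets: B=1, j=35, C=2, Z=25
24-bit: (1<<18) | (35<<12) | (2<<6) | 25
      = 0x040000 | 0x023000 | 0x000080 | 0x000019
      = 0x063099
Bytes: (v>>16)&0xFF=06, (v>>8)&0xFF=30, v&0xFF=99

Answer: 0x063099 06 30 99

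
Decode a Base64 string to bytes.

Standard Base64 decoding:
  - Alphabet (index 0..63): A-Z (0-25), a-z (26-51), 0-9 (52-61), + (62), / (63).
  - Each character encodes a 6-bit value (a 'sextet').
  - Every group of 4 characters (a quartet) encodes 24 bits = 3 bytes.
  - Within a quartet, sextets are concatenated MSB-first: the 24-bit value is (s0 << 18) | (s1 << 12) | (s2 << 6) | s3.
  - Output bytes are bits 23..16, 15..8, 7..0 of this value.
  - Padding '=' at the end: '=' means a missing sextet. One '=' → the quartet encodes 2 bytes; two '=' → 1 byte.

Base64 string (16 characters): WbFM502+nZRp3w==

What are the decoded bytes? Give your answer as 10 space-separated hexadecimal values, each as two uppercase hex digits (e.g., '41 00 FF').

Answer: 59 B1 4C E7 4D BE 9D 94 69 DF

Derivation:
After char 0 ('W'=22): chars_in_quartet=1 acc=0x16 bytes_emitted=0
After char 1 ('b'=27): chars_in_quartet=2 acc=0x59B bytes_emitted=0
After char 2 ('F'=5): chars_in_quartet=3 acc=0x166C5 bytes_emitted=0
After char 3 ('M'=12): chars_in_quartet=4 acc=0x59B14C -> emit 59 B1 4C, reset; bytes_emitted=3
After char 4 ('5'=57): chars_in_quartet=1 acc=0x39 bytes_emitted=3
After char 5 ('0'=52): chars_in_quartet=2 acc=0xE74 bytes_emitted=3
After char 6 ('2'=54): chars_in_quartet=3 acc=0x39D36 bytes_emitted=3
After char 7 ('+'=62): chars_in_quartet=4 acc=0xE74DBE -> emit E7 4D BE, reset; bytes_emitted=6
After char 8 ('n'=39): chars_in_quartet=1 acc=0x27 bytes_emitted=6
After char 9 ('Z'=25): chars_in_quartet=2 acc=0x9D9 bytes_emitted=6
After char 10 ('R'=17): chars_in_quartet=3 acc=0x27651 bytes_emitted=6
After char 11 ('p'=41): chars_in_quartet=4 acc=0x9D9469 -> emit 9D 94 69, reset; bytes_emitted=9
After char 12 ('3'=55): chars_in_quartet=1 acc=0x37 bytes_emitted=9
After char 13 ('w'=48): chars_in_quartet=2 acc=0xDF0 bytes_emitted=9
Padding '==': partial quartet acc=0xDF0 -> emit DF; bytes_emitted=10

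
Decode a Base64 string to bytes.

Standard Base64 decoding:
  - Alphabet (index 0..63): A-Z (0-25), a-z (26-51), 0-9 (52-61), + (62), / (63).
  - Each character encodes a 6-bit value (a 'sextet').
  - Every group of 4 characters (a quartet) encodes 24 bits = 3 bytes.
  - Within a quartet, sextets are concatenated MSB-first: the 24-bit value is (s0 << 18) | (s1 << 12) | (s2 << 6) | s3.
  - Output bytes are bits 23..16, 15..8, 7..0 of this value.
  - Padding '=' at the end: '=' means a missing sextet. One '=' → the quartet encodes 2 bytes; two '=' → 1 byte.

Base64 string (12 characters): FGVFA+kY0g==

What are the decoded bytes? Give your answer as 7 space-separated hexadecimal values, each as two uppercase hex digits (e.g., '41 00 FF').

After char 0 ('F'=5): chars_in_quartet=1 acc=0x5 bytes_emitted=0
After char 1 ('G'=6): chars_in_quartet=2 acc=0x146 bytes_emitted=0
After char 2 ('V'=21): chars_in_quartet=3 acc=0x5195 bytes_emitted=0
After char 3 ('F'=5): chars_in_quartet=4 acc=0x146545 -> emit 14 65 45, reset; bytes_emitted=3
After char 4 ('A'=0): chars_in_quartet=1 acc=0x0 bytes_emitted=3
After char 5 ('+'=62): chars_in_quartet=2 acc=0x3E bytes_emitted=3
After char 6 ('k'=36): chars_in_quartet=3 acc=0xFA4 bytes_emitted=3
After char 7 ('Y'=24): chars_in_quartet=4 acc=0x3E918 -> emit 03 E9 18, reset; bytes_emitted=6
After char 8 ('0'=52): chars_in_quartet=1 acc=0x34 bytes_emitted=6
After char 9 ('g'=32): chars_in_quartet=2 acc=0xD20 bytes_emitted=6
Padding '==': partial quartet acc=0xD20 -> emit D2; bytes_emitted=7

Answer: 14 65 45 03 E9 18 D2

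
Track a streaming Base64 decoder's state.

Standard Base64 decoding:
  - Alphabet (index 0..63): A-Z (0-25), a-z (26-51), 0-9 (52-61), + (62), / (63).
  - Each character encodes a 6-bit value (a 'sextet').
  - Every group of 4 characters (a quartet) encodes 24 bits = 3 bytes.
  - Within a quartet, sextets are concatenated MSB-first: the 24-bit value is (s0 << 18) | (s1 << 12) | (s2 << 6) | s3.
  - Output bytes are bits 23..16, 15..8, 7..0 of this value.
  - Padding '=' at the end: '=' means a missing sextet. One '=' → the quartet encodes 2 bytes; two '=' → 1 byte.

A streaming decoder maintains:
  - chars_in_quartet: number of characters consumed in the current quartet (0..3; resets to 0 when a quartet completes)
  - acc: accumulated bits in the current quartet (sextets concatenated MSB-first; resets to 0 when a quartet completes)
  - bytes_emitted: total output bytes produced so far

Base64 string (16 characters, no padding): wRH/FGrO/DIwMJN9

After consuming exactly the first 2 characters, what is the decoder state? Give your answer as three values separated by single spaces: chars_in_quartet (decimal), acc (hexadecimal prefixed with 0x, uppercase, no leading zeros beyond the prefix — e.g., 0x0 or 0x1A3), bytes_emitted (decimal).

Answer: 2 0xC11 0

Derivation:
After char 0 ('w'=48): chars_in_quartet=1 acc=0x30 bytes_emitted=0
After char 1 ('R'=17): chars_in_quartet=2 acc=0xC11 bytes_emitted=0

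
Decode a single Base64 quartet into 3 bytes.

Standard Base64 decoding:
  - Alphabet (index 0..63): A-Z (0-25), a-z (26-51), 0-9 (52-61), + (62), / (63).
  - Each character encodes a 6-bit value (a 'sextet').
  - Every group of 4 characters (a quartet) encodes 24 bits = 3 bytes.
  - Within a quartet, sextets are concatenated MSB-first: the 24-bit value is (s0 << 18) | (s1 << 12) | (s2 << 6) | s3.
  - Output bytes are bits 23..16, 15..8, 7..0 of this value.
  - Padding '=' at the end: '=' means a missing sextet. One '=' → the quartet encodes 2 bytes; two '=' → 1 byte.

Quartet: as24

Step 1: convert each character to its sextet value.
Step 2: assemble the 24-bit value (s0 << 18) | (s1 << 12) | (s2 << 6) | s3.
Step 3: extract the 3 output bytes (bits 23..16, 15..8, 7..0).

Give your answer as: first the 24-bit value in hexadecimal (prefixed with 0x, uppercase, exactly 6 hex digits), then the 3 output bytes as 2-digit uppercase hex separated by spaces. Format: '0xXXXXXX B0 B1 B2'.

Answer: 0x6ACDB8 6A CD B8

Derivation:
Sextets: a=26, s=44, 2=54, 4=56
24-bit: (26<<18) | (44<<12) | (54<<6) | 56
      = 0x680000 | 0x02C000 | 0x000D80 | 0x000038
      = 0x6ACDB8
Bytes: (v>>16)&0xFF=6A, (v>>8)&0xFF=CD, v&0xFF=B8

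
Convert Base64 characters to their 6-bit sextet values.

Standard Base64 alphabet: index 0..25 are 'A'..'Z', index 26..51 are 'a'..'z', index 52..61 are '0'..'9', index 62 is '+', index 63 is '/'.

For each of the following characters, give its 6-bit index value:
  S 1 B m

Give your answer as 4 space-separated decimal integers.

Answer: 18 53 1 38

Derivation:
'S': A..Z range, ord('S') − ord('A') = 18
'1': 0..9 range, 52 + ord('1') − ord('0') = 53
'B': A..Z range, ord('B') − ord('A') = 1
'm': a..z range, 26 + ord('m') − ord('a') = 38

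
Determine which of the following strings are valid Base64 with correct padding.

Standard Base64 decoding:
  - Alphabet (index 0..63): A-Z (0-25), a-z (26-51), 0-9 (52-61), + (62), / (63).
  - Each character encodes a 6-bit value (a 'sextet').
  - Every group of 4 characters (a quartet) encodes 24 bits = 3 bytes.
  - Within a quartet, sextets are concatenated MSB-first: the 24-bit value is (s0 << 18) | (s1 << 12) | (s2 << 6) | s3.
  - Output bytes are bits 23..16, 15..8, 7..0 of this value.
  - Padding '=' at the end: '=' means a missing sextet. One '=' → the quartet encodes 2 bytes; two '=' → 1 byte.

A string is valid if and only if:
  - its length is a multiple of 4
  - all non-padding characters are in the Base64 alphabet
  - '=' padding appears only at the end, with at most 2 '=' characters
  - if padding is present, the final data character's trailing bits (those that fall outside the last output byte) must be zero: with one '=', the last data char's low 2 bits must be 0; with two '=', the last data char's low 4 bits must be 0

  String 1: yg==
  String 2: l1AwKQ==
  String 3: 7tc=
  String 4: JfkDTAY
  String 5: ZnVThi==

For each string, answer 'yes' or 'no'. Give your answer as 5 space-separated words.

Answer: yes yes yes no no

Derivation:
String 1: 'yg==' → valid
String 2: 'l1AwKQ==' → valid
String 3: '7tc=' → valid
String 4: 'JfkDTAY' → invalid (len=7 not mult of 4)
String 5: 'ZnVThi==' → invalid (bad trailing bits)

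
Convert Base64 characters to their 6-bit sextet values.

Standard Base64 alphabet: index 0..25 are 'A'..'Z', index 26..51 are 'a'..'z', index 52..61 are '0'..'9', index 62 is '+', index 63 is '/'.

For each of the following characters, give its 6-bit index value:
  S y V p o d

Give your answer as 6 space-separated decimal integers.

Answer: 18 50 21 41 40 29

Derivation:
'S': A..Z range, ord('S') − ord('A') = 18
'y': a..z range, 26 + ord('y') − ord('a') = 50
'V': A..Z range, ord('V') − ord('A') = 21
'p': a..z range, 26 + ord('p') − ord('a') = 41
'o': a..z range, 26 + ord('o') − ord('a') = 40
'd': a..z range, 26 + ord('d') − ord('a') = 29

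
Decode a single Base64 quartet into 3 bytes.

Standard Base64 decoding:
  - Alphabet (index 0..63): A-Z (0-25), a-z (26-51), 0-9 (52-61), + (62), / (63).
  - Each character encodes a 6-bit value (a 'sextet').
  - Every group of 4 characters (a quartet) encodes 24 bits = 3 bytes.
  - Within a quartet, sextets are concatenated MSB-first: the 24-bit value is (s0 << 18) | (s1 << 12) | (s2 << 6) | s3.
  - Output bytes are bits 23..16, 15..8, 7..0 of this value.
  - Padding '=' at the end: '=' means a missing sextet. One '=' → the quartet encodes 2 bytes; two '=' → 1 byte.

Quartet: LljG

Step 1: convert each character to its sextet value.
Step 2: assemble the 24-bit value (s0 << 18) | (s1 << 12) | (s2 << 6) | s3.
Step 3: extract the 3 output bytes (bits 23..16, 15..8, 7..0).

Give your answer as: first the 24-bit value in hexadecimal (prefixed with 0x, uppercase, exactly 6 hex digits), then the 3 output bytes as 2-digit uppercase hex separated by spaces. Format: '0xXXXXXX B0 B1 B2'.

Answer: 0x2E58C6 2E 58 C6

Derivation:
Sextets: L=11, l=37, j=35, G=6
24-bit: (11<<18) | (37<<12) | (35<<6) | 6
      = 0x2C0000 | 0x025000 | 0x0008C0 | 0x000006
      = 0x2E58C6
Bytes: (v>>16)&0xFF=2E, (v>>8)&0xFF=58, v&0xFF=C6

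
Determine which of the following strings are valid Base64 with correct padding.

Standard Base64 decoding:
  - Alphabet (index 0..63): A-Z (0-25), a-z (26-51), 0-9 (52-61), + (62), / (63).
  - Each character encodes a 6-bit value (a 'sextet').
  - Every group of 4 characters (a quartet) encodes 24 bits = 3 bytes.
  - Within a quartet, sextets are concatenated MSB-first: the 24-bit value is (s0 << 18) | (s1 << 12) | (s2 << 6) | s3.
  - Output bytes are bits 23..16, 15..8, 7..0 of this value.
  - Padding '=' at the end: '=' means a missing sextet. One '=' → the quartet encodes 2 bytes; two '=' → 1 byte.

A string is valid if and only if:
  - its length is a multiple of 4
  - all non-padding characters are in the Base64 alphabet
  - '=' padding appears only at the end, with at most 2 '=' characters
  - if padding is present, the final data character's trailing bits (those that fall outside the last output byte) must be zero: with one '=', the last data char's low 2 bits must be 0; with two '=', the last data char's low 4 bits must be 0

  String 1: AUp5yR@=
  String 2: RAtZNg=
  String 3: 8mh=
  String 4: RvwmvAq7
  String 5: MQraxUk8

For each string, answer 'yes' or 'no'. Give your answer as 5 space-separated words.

String 1: 'AUp5yR@=' → invalid (bad char(s): ['@'])
String 2: 'RAtZNg=' → invalid (len=7 not mult of 4)
String 3: '8mh=' → invalid (bad trailing bits)
String 4: 'RvwmvAq7' → valid
String 5: 'MQraxUk8' → valid

Answer: no no no yes yes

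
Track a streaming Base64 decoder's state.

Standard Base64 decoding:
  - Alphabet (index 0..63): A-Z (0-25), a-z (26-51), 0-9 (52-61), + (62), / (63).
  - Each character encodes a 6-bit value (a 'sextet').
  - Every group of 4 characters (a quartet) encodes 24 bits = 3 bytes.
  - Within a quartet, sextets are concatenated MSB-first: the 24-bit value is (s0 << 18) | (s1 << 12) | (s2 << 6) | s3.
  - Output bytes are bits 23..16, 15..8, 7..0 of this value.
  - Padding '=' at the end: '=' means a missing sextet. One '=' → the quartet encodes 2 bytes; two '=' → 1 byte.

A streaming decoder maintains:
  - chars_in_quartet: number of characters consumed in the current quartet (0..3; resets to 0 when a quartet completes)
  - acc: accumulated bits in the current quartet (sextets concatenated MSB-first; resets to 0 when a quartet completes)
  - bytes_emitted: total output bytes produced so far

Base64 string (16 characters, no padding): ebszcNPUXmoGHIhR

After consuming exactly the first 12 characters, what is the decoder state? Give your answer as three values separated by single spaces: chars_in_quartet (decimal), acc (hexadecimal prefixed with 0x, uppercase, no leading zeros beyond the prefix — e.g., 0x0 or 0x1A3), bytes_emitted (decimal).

After char 0 ('e'=30): chars_in_quartet=1 acc=0x1E bytes_emitted=0
After char 1 ('b'=27): chars_in_quartet=2 acc=0x79B bytes_emitted=0
After char 2 ('s'=44): chars_in_quartet=3 acc=0x1E6EC bytes_emitted=0
After char 3 ('z'=51): chars_in_quartet=4 acc=0x79BB33 -> emit 79 BB 33, reset; bytes_emitted=3
After char 4 ('c'=28): chars_in_quartet=1 acc=0x1C bytes_emitted=3
After char 5 ('N'=13): chars_in_quartet=2 acc=0x70D bytes_emitted=3
After char 6 ('P'=15): chars_in_quartet=3 acc=0x1C34F bytes_emitted=3
After char 7 ('U'=20): chars_in_quartet=4 acc=0x70D3D4 -> emit 70 D3 D4, reset; bytes_emitted=6
After char 8 ('X'=23): chars_in_quartet=1 acc=0x17 bytes_emitted=6
After char 9 ('m'=38): chars_in_quartet=2 acc=0x5E6 bytes_emitted=6
After char 10 ('o'=40): chars_in_quartet=3 acc=0x179A8 bytes_emitted=6
After char 11 ('G'=6): chars_in_quartet=4 acc=0x5E6A06 -> emit 5E 6A 06, reset; bytes_emitted=9

Answer: 0 0x0 9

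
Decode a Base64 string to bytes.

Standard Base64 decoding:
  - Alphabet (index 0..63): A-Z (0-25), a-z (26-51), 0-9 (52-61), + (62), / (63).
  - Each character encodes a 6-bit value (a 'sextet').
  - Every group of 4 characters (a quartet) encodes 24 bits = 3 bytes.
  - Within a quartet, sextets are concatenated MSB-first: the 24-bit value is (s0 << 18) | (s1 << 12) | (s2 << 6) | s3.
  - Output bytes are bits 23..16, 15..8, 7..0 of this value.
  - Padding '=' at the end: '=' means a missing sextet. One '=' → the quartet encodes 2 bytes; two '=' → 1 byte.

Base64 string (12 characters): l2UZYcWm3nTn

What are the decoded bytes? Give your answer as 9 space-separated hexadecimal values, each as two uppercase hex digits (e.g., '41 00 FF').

Answer: 97 65 19 61 C5 A6 DE 74 E7

Derivation:
After char 0 ('l'=37): chars_in_quartet=1 acc=0x25 bytes_emitted=0
After char 1 ('2'=54): chars_in_quartet=2 acc=0x976 bytes_emitted=0
After char 2 ('U'=20): chars_in_quartet=3 acc=0x25D94 bytes_emitted=0
After char 3 ('Z'=25): chars_in_quartet=4 acc=0x976519 -> emit 97 65 19, reset; bytes_emitted=3
After char 4 ('Y'=24): chars_in_quartet=1 acc=0x18 bytes_emitted=3
After char 5 ('c'=28): chars_in_quartet=2 acc=0x61C bytes_emitted=3
After char 6 ('W'=22): chars_in_quartet=3 acc=0x18716 bytes_emitted=3
After char 7 ('m'=38): chars_in_quartet=4 acc=0x61C5A6 -> emit 61 C5 A6, reset; bytes_emitted=6
After char 8 ('3'=55): chars_in_quartet=1 acc=0x37 bytes_emitted=6
After char 9 ('n'=39): chars_in_quartet=2 acc=0xDE7 bytes_emitted=6
After char 10 ('T'=19): chars_in_quartet=3 acc=0x379D3 bytes_emitted=6
After char 11 ('n'=39): chars_in_quartet=4 acc=0xDE74E7 -> emit DE 74 E7, reset; bytes_emitted=9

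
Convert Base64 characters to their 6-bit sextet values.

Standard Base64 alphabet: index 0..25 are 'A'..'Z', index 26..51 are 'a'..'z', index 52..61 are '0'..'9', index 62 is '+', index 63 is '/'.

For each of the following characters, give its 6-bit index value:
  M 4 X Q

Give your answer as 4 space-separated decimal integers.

Answer: 12 56 23 16

Derivation:
'M': A..Z range, ord('M') − ord('A') = 12
'4': 0..9 range, 52 + ord('4') − ord('0') = 56
'X': A..Z range, ord('X') − ord('A') = 23
'Q': A..Z range, ord('Q') − ord('A') = 16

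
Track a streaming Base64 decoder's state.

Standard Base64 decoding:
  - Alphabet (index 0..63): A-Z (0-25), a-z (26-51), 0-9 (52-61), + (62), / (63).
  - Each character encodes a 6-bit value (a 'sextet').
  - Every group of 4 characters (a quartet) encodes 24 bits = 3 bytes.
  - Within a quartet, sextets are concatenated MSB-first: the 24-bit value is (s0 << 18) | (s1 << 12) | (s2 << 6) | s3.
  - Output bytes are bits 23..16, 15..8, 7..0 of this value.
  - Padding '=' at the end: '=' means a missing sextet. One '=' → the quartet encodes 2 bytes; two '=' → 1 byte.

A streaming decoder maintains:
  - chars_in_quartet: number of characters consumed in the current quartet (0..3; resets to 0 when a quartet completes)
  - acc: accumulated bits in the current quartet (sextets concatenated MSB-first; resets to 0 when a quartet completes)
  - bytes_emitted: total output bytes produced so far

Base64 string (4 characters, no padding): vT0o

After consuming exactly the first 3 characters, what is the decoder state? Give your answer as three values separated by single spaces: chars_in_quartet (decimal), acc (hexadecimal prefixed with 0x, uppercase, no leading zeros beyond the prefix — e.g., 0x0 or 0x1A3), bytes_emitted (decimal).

After char 0 ('v'=47): chars_in_quartet=1 acc=0x2F bytes_emitted=0
After char 1 ('T'=19): chars_in_quartet=2 acc=0xBD3 bytes_emitted=0
After char 2 ('0'=52): chars_in_quartet=3 acc=0x2F4F4 bytes_emitted=0

Answer: 3 0x2F4F4 0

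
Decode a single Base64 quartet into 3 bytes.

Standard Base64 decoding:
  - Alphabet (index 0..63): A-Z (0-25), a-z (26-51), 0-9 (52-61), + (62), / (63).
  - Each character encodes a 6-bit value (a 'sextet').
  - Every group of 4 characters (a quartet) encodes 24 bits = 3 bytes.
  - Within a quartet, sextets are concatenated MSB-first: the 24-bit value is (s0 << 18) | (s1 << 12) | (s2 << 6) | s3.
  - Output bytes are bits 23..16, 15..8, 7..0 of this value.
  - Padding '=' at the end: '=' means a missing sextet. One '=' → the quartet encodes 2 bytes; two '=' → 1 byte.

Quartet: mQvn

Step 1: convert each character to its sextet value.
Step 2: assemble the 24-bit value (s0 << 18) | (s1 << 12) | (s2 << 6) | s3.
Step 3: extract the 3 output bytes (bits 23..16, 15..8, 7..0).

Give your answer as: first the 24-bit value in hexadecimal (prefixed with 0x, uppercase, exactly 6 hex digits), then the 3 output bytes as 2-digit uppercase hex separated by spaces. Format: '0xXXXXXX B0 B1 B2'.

Sextets: m=38, Q=16, v=47, n=39
24-bit: (38<<18) | (16<<12) | (47<<6) | 39
      = 0x980000 | 0x010000 | 0x000BC0 | 0x000027
      = 0x990BE7
Bytes: (v>>16)&0xFF=99, (v>>8)&0xFF=0B, v&0xFF=E7

Answer: 0x990BE7 99 0B E7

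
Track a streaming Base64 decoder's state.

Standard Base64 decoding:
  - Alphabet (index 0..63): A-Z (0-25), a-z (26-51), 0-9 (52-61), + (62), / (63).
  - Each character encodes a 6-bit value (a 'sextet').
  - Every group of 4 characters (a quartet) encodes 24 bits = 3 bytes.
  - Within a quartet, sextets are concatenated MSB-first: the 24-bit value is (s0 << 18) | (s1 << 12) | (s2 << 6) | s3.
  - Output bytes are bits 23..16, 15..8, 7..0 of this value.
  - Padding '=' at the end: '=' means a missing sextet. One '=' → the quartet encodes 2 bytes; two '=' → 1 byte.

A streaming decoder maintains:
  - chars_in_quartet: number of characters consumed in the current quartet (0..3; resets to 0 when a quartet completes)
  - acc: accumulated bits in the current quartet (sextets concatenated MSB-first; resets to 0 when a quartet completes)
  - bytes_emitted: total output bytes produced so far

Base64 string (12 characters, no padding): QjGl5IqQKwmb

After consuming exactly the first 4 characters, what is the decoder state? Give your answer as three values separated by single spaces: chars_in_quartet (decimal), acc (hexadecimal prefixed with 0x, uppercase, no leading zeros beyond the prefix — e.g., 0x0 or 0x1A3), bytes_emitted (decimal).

After char 0 ('Q'=16): chars_in_quartet=1 acc=0x10 bytes_emitted=0
After char 1 ('j'=35): chars_in_quartet=2 acc=0x423 bytes_emitted=0
After char 2 ('G'=6): chars_in_quartet=3 acc=0x108C6 bytes_emitted=0
After char 3 ('l'=37): chars_in_quartet=4 acc=0x4231A5 -> emit 42 31 A5, reset; bytes_emitted=3

Answer: 0 0x0 3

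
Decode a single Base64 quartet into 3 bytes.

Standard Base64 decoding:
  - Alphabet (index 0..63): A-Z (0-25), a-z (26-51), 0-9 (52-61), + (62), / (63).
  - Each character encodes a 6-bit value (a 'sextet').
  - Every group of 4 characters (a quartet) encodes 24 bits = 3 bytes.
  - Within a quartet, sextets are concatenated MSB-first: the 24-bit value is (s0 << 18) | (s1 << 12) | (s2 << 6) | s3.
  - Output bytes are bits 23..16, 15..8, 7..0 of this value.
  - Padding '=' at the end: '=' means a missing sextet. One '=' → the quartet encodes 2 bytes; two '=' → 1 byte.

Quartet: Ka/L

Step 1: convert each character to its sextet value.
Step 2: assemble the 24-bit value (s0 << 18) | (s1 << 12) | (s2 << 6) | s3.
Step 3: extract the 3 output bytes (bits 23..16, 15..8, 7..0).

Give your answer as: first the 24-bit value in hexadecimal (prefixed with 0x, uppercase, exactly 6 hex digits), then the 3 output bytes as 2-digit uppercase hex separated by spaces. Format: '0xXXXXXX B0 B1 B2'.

Sextets: K=10, a=26, /=63, L=11
24-bit: (10<<18) | (26<<12) | (63<<6) | 11
      = 0x280000 | 0x01A000 | 0x000FC0 | 0x00000B
      = 0x29AFCB
Bytes: (v>>16)&0xFF=29, (v>>8)&0xFF=AF, v&0xFF=CB

Answer: 0x29AFCB 29 AF CB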